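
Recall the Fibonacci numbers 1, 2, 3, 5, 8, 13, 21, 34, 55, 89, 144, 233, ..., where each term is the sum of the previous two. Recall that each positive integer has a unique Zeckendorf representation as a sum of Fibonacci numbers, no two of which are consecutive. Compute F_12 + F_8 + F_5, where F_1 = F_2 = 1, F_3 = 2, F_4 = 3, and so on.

F_12 + F_8 + F_5 = 144 + 21 + 5 = 170.

170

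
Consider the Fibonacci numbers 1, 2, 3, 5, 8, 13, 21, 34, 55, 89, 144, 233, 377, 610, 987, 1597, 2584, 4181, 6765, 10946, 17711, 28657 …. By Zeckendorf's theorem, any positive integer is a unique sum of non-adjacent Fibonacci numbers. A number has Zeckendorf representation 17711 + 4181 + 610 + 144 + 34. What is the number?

17711 + 4181 + 610 + 144 + 34 = 22680.

22680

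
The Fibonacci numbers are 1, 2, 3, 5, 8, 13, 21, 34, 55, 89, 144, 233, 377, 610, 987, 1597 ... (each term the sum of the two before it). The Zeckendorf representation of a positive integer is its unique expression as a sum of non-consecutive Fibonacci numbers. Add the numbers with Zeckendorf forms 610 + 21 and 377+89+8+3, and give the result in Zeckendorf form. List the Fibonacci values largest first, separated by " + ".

The two numbers are 631 and 477, so their sum is 1108.
1108: greatest Fibonacci not exceeding it is 987, leaving 121
121: greatest Fibonacci not exceeding it is 89, leaving 32
32: greatest Fibonacci not exceeding it is 21, leaving 11
11: greatest Fibonacci not exceeding it is 8, leaving 3
3: greatest Fibonacci not exceeding it is 3, leaving 0

987 + 89 + 21 + 8 + 3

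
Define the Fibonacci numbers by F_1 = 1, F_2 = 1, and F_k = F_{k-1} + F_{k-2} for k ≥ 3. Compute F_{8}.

Iterating the recurrence up to F_{4} = 3 and F_{3} = 2:
F_{5} = F_{4} + F_{3} = 3 + 2 = 5
F_{6} = F_{5} + F_{4} = 5 + 3 = 8
F_{7} = F_{6} + F_{5} = 8 + 5 = 13
F_{8} = F_{7} + F_{6} = 13 + 8 = 21

21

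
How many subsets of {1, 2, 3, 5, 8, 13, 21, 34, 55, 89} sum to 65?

5

65 = 55+8+2 = 55+5+3+2 = 34+21+8+2 = … (2 more), for 5 in all.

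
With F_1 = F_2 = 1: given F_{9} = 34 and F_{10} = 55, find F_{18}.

By the doubling identity F_{2k} = F_k(2F_{k+1} − F_k): F_{18} = 34·(2·55 − 34) = 34·76 = 2584.

2584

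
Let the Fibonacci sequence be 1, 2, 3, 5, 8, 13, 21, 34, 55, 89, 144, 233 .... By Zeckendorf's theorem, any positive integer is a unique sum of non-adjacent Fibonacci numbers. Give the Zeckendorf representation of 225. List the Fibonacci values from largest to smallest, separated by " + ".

largest Fibonacci ≤ 225 is 144; 225 − 144 = 81
largest Fibonacci ≤ 81 is 55; 81 − 55 = 26
largest Fibonacci ≤ 26 is 21; 26 − 21 = 5
largest Fibonacci ≤ 5 is 5; 5 − 5 = 0
So 225 = 144 + 55 + 21 + 5, with no two terms consecutive in the sequence.

144 + 55 + 21 + 5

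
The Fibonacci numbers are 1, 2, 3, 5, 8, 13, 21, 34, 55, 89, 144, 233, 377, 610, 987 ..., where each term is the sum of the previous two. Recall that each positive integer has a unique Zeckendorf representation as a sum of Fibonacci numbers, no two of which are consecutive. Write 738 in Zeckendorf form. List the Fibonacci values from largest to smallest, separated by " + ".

Repeatedly subtract the largest Fibonacci number that fits:
738 − 610 = 128
128 − 89 = 39
39 − 34 = 5
5 − 5 = 0
So 738 = 610 + 89 + 34 + 5, with no two terms consecutive in the sequence.

610 + 89 + 34 + 5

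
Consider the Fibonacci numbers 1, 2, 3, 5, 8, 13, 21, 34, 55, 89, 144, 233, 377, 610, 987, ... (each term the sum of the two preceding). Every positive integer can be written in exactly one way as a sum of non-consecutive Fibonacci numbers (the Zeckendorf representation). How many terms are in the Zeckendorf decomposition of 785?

5

610 ≤ 785 < 987, so take 610; remainder 175
144 ≤ 175 < 233, so take 144; remainder 31
21 ≤ 31 < 34, so take 21; remainder 10
8 ≤ 10 < 13, so take 8; remainder 2
2 ≤ 2 < 3, so take 2; remainder 0
785 = 610 + 144 + 21 + 8 + 2, which has 5 terms.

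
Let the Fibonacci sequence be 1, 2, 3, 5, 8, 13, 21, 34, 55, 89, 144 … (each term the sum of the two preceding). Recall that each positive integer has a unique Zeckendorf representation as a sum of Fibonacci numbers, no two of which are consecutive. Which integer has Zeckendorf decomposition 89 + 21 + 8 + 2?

89 + 21 + 8 + 2 = 120.

120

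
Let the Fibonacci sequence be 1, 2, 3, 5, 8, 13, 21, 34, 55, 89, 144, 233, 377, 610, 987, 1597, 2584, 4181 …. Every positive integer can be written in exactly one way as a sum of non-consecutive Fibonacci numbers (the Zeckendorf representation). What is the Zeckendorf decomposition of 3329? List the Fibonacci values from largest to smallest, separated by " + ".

2584 + 610 + 89 + 34 + 8 + 3 + 1

Repeatedly subtract the largest Fibonacci number that fits:
3329: greatest Fibonacci not exceeding it is 2584, leaving 745
745: greatest Fibonacci not exceeding it is 610, leaving 135
135: greatest Fibonacci not exceeding it is 89, leaving 46
46: greatest Fibonacci not exceeding it is 34, leaving 12
12: greatest Fibonacci not exceeding it is 8, leaving 4
4: greatest Fibonacci not exceeding it is 3, leaving 1
1: greatest Fibonacci not exceeding it is 1, leaving 0
So 3329 = 2584 + 610 + 89 + 34 + 8 + 3 + 1, with no two terms consecutive in the sequence.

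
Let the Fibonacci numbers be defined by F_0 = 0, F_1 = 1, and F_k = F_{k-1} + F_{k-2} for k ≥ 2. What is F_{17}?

1597

Iterating the recurrence up to F_{12} = 144 and F_{11} = 89:
F_{13} = F_{12} + F_{11} = 144 + 89 = 233
F_{14} = F_{13} + F_{12} = 233 + 144 = 377
F_{15} = F_{14} + F_{13} = 377 + 233 = 610
F_{16} = F_{15} + F_{14} = 610 + 377 = 987
F_{17} = F_{16} + F_{15} = 987 + 610 = 1597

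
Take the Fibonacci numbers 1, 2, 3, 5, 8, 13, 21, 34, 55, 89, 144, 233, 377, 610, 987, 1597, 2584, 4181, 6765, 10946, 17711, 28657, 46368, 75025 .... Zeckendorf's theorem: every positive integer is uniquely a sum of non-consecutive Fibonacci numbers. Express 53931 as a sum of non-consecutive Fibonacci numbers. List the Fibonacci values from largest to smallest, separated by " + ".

46368 + 6765 + 610 + 144 + 34 + 8 + 2

Greedy algorithm:
take 46368 (≤ 53931); 53931 − 46368 = 7563
take 6765 (≤ 7563); 7563 − 6765 = 798
take 610 (≤ 798); 798 − 610 = 188
take 144 (≤ 188); 188 − 144 = 44
take 34 (≤ 44); 44 − 34 = 10
take 8 (≤ 10); 10 − 8 = 2
take 2 (≤ 2); 2 − 2 = 0
So 53931 = 46368 + 6765 + 610 + 144 + 34 + 8 + 2, with no two terms consecutive in the sequence.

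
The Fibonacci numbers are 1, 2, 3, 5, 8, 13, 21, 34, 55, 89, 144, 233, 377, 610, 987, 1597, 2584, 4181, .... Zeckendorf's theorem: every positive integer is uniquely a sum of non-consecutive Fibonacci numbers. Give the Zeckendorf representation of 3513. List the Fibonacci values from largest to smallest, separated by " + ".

Greedy algorithm:
take 2584 (≤ 3513); 3513 − 2584 = 929
take 610 (≤ 929); 929 − 610 = 319
take 233 (≤ 319); 319 − 233 = 86
take 55 (≤ 86); 86 − 55 = 31
take 21 (≤ 31); 31 − 21 = 10
take 8 (≤ 10); 10 − 8 = 2
take 2 (≤ 2); 2 − 2 = 0
So 3513 = 2584 + 610 + 233 + 55 + 21 + 8 + 2, with no two terms consecutive in the sequence.

2584 + 610 + 233 + 55 + 21 + 8 + 2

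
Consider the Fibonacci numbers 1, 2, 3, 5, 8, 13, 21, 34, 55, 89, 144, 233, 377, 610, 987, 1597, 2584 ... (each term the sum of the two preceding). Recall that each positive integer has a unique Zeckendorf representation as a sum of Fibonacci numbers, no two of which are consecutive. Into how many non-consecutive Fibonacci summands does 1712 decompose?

Greedy algorithm:
take 1597 (≤ 1712); 1712 − 1597 = 115
take 89 (≤ 115); 115 − 89 = 26
take 21 (≤ 26); 26 − 21 = 5
take 5 (≤ 5); 5 − 5 = 0
1712 = 1597 + 89 + 21 + 5, which has 4 terms.

4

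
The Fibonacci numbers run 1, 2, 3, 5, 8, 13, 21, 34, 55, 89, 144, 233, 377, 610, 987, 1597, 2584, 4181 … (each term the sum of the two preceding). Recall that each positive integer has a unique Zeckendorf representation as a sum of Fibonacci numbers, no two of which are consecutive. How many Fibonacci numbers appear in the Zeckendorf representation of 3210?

4

Greedy algorithm:
take 2584 (≤ 3210); 3210 − 2584 = 626
take 610 (≤ 626); 626 − 610 = 16
take 13 (≤ 16); 16 − 13 = 3
take 3 (≤ 3); 3 − 3 = 0
3210 = 2584 + 610 + 13 + 3, which has 4 terms.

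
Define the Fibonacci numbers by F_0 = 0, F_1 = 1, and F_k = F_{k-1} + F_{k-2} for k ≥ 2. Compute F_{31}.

Iterating the recurrence up to F_{23} = 28657 and F_{22} = 17711:
F_{24} = F_{23} + F_{22} = 28657 + 17711 = 46368
F_{25} = F_{24} + F_{23} = 46368 + 28657 = 75025
F_{26} = F_{25} + F_{24} = 75025 + 46368 = 121393
F_{27} = F_{26} + F_{25} = 121393 + 75025 = 196418
F_{28} = F_{27} + F_{26} = 196418 + 121393 = 317811
F_{29} = F_{28} + F_{27} = 317811 + 196418 = 514229
F_{30} = F_{29} + F_{28} = 514229 + 317811 = 832040
F_{31} = F_{30} + F_{29} = 832040 + 514229 = 1346269

1346269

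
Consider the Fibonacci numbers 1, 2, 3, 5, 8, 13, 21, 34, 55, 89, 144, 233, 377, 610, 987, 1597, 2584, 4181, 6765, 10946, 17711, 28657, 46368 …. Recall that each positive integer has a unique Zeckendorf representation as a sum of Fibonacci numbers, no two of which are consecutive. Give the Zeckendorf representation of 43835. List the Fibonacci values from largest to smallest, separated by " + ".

43835 − 28657 = 15178
15178 − 10946 = 4232
4232 − 4181 = 51
51 − 34 = 17
17 − 13 = 4
4 − 3 = 1
1 − 1 = 0
So 43835 = 28657 + 10946 + 4181 + 34 + 13 + 3 + 1, with no two terms consecutive in the sequence.

28657 + 10946 + 4181 + 34 + 13 + 3 + 1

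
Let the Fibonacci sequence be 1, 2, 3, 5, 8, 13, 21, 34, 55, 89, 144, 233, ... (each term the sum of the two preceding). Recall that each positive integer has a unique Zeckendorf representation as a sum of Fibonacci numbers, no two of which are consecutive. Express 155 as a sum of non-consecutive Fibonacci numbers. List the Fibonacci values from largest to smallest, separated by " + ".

144 + 8 + 3

Greedily peel off the largest Fibonacci term at each step:
subtract 144 from 155: 11 remains
subtract 8 from 11: 3 remains
subtract 3 from 3: 0 remains
So 155 = 144 + 8 + 3, with no two terms consecutive in the sequence.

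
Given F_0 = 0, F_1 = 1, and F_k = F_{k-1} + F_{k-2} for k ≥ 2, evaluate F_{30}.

832040

Iterating the recurrence up to F_{26} = 121393 and F_{25} = 75025:
F_{27} = F_{26} + F_{25} = 121393 + 75025 = 196418
F_{28} = F_{27} + F_{26} = 196418 + 121393 = 317811
F_{29} = F_{28} + F_{27} = 317811 + 196418 = 514229
F_{30} = F_{29} + F_{28} = 514229 + 317811 = 832040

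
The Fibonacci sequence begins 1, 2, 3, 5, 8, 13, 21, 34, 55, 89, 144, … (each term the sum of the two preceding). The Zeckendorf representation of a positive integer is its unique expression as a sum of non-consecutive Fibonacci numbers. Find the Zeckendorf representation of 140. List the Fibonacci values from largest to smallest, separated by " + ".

89 + 34 + 13 + 3 + 1

Greedily peel off the largest Fibonacci term at each step:
largest Fibonacci ≤ 140 is 89; 140 − 89 = 51
largest Fibonacci ≤ 51 is 34; 51 − 34 = 17
largest Fibonacci ≤ 17 is 13; 17 − 13 = 4
largest Fibonacci ≤ 4 is 3; 4 − 3 = 1
largest Fibonacci ≤ 1 is 1; 1 − 1 = 0
So 140 = 89 + 34 + 13 + 3 + 1, with no two terms consecutive in the sequence.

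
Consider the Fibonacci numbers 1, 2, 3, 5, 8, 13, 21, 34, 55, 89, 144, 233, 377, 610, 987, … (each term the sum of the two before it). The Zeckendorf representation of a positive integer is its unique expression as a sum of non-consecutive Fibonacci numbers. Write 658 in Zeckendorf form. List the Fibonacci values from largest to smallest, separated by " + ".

610 + 34 + 13 + 1

Repeatedly subtract the largest Fibonacci number that fits:
658: greatest Fibonacci not exceeding it is 610, leaving 48
48: greatest Fibonacci not exceeding it is 34, leaving 14
14: greatest Fibonacci not exceeding it is 13, leaving 1
1: greatest Fibonacci not exceeding it is 1, leaving 0
So 658 = 610 + 34 + 13 + 1, with no two terms consecutive in the sequence.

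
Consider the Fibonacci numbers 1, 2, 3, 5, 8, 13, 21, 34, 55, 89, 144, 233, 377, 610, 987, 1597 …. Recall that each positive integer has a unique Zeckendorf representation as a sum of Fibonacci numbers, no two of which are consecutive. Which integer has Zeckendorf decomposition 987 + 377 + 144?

1508

987 + 377 + 144 = 1508.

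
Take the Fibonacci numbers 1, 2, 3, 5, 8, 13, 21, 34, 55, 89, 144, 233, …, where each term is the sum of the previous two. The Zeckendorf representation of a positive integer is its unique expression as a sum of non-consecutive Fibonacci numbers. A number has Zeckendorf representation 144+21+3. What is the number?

168

144+21+3 = 168.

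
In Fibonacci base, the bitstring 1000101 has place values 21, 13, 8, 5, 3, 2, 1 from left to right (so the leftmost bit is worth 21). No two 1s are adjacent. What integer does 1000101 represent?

25

Summing the place values of the 1 bits: 21 + 3 + 1 = 25.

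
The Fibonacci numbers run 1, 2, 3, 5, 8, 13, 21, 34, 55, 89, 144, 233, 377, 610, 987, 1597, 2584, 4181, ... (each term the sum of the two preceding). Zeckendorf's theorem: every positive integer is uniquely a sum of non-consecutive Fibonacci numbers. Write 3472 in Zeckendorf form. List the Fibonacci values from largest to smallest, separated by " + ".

Repeatedly subtract the largest Fibonacci number that fits:
subtract 2584 from 3472: 888 remains
subtract 610 from 888: 278 remains
subtract 233 from 278: 45 remains
subtract 34 from 45: 11 remains
subtract 8 from 11: 3 remains
subtract 3 from 3: 0 remains
So 3472 = 2584 + 610 + 233 + 34 + 8 + 3, with no two terms consecutive in the sequence.

2584 + 610 + 233 + 34 + 8 + 3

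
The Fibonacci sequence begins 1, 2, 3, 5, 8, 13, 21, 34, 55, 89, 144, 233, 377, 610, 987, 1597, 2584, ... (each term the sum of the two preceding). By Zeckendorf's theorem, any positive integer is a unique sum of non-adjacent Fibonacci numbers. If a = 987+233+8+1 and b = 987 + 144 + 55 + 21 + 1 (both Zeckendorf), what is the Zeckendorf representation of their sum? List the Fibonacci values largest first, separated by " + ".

1597 + 610 + 144 + 55 + 21 + 8 + 2

The two numbers are 1229 and 1208, so their sum is 2437.
Greedy algorithm:
2437 − 1597 = 840
840 − 610 = 230
230 − 144 = 86
86 − 55 = 31
31 − 21 = 10
10 − 8 = 2
2 − 2 = 0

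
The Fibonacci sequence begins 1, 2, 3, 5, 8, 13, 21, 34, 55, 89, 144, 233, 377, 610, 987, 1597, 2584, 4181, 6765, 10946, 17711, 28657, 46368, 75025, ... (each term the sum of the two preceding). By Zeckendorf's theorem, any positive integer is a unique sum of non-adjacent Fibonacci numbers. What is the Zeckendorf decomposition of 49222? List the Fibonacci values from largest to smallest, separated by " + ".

take 46368 (≤ 49222); 49222 − 46368 = 2854
take 2584 (≤ 2854); 2854 − 2584 = 270
take 233 (≤ 270); 270 − 233 = 37
take 34 (≤ 37); 37 − 34 = 3
take 3 (≤ 3); 3 − 3 = 0
So 49222 = 46368 + 2584 + 233 + 34 + 3, with no two terms consecutive in the sequence.

46368 + 2584 + 233 + 34 + 3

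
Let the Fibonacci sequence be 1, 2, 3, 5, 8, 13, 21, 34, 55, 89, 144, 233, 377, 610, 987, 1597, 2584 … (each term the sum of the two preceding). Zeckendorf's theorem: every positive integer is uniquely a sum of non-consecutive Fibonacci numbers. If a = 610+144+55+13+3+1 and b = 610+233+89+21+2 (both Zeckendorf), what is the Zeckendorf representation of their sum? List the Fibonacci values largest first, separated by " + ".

1597 + 144 + 34 + 5 + 1

The two numbers are 826 and 955, so their sum is 1781.
1781: greatest Fibonacci not exceeding it is 1597, leaving 184
184: greatest Fibonacci not exceeding it is 144, leaving 40
40: greatest Fibonacci not exceeding it is 34, leaving 6
6: greatest Fibonacci not exceeding it is 5, leaving 1
1: greatest Fibonacci not exceeding it is 1, leaving 0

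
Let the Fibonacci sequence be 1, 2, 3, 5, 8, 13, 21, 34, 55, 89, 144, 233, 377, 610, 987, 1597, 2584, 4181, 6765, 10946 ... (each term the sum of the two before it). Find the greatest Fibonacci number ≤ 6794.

6765 ≤ 6794 < 10946, so the largest Fibonacci number not exceeding 6794 is 6765.

6765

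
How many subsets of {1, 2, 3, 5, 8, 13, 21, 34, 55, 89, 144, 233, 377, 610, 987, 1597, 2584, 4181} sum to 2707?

28

Each representation comes from the Zeckendorf form by replacing some F_k with F_{k−1} + F_{k−2} where possible.
2707 = 2584+89+34 = 2584+89+21+13 = 1597+987+89+34 = 2584+89+21+8+5 = … (24 more), for 28 in all.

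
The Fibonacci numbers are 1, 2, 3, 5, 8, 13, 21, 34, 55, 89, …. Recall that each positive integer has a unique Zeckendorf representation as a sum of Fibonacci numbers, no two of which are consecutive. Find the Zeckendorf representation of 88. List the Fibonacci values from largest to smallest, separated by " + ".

88: greatest Fibonacci not exceeding it is 55, leaving 33
33: greatest Fibonacci not exceeding it is 21, leaving 12
12: greatest Fibonacci not exceeding it is 8, leaving 4
4: greatest Fibonacci not exceeding it is 3, leaving 1
1: greatest Fibonacci not exceeding it is 1, leaving 0
So 88 = 55 + 21 + 8 + 3 + 1, with no two terms consecutive in the sequence.

55 + 21 + 8 + 3 + 1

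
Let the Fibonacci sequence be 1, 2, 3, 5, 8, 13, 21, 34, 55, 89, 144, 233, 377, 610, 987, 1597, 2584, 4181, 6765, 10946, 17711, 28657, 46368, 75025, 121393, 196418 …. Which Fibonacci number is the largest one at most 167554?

121393 ≤ 167554 < 196418, so the largest Fibonacci number not exceeding 167554 is 121393.

121393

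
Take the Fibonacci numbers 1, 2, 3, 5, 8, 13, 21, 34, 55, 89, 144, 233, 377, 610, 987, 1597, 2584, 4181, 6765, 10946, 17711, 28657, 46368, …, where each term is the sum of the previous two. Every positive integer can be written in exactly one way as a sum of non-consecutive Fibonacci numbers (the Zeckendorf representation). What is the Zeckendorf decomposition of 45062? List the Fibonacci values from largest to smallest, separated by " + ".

28657 + 10946 + 4181 + 987 + 233 + 55 + 3

subtract 28657 from 45062: 16405 remains
subtract 10946 from 16405: 5459 remains
subtract 4181 from 5459: 1278 remains
subtract 987 from 1278: 291 remains
subtract 233 from 291: 58 remains
subtract 55 from 58: 3 remains
subtract 3 from 3: 0 remains
So 45062 = 28657 + 10946 + 4181 + 987 + 233 + 55 + 3, with no two terms consecutive in the sequence.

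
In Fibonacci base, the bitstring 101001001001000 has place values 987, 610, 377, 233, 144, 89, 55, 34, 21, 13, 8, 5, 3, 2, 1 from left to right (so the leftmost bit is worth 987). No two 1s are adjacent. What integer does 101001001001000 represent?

Summing the place values of the 1 bits: 987 + 377 + 89 + 21 + 5 = 1479.

1479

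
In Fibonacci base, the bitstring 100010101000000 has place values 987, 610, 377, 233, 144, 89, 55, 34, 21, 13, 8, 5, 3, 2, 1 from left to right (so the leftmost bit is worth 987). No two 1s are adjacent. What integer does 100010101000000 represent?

Summing the place values of the 1 bits: 987 + 144 + 55 + 21 = 1207.

1207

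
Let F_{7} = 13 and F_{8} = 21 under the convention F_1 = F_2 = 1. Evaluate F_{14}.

By the doubling identity F_{2k} = F_k(2F_{k+1} − F_k): F_{14} = 13·(2·21 − 13) = 13·29 = 377.

377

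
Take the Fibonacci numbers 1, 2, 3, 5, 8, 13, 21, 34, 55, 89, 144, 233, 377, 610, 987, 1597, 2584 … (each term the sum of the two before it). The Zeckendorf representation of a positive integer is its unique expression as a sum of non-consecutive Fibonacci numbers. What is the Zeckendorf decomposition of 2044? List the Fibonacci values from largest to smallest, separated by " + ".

Greedy algorithm:
take 1597 (≤ 2044); 2044 − 1597 = 447
take 377 (≤ 447); 447 − 377 = 70
take 55 (≤ 70); 70 − 55 = 15
take 13 (≤ 15); 15 − 13 = 2
take 2 (≤ 2); 2 − 2 = 0
So 2044 = 1597 + 377 + 55 + 13 + 2, with no two terms consecutive in the sequence.

1597 + 377 + 55 + 13 + 2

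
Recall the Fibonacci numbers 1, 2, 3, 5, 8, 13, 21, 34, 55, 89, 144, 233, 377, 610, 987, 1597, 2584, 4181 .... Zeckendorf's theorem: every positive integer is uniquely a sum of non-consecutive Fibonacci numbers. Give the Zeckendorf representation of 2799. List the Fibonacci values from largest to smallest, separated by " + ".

2584 + 144 + 55 + 13 + 3

Greedily peel off the largest Fibonacci term at each step:
2799: greatest Fibonacci not exceeding it is 2584, leaving 215
215: greatest Fibonacci not exceeding it is 144, leaving 71
71: greatest Fibonacci not exceeding it is 55, leaving 16
16: greatest Fibonacci not exceeding it is 13, leaving 3
3: greatest Fibonacci not exceeding it is 3, leaving 0
So 2799 = 2584 + 144 + 55 + 13 + 3, with no two terms consecutive in the sequence.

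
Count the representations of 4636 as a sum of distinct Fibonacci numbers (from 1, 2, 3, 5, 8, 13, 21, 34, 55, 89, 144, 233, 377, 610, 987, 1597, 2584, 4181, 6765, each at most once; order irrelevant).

4636 = 4181+377+55+21+2 = 4181+377+55+13+8+2 = 4181+233+144+55+21+2 = 4181+377+55+13+5+3+2 = … (32 more), for 36 in all.

36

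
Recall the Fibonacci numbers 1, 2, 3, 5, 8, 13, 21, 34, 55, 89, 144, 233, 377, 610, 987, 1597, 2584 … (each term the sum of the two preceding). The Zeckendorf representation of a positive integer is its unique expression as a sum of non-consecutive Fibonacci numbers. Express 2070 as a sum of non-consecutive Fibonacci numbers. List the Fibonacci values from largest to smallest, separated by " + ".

1597 + 377 + 89 + 5 + 2

Greedy algorithm:
largest Fibonacci ≤ 2070 is 1597; 2070 − 1597 = 473
largest Fibonacci ≤ 473 is 377; 473 − 377 = 96
largest Fibonacci ≤ 96 is 89; 96 − 89 = 7
largest Fibonacci ≤ 7 is 5; 7 − 5 = 2
largest Fibonacci ≤ 2 is 2; 2 − 2 = 0
So 2070 = 1597 + 377 + 89 + 5 + 2, with no two terms consecutive in the sequence.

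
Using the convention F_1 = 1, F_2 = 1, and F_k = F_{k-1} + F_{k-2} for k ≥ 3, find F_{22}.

17711

Iterating the recurrence up to F_{18} = 2584 and F_{17} = 1597:
F_{19} = F_{18} + F_{17} = 2584 + 1597 = 4181
F_{20} = F_{19} + F_{18} = 4181 + 2584 = 6765
F_{21} = F_{20} + F_{19} = 6765 + 4181 = 10946
F_{22} = F_{21} + F_{20} = 10946 + 6765 = 17711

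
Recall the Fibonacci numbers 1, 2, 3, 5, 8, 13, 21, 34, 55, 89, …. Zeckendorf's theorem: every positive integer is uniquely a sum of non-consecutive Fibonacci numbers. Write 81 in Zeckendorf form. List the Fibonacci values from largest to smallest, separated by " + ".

55 + 21 + 5

largest Fibonacci ≤ 81 is 55; 81 − 55 = 26
largest Fibonacci ≤ 26 is 21; 26 − 21 = 5
largest Fibonacci ≤ 5 is 5; 5 − 5 = 0
So 81 = 55 + 21 + 5, with no two terms consecutive in the sequence.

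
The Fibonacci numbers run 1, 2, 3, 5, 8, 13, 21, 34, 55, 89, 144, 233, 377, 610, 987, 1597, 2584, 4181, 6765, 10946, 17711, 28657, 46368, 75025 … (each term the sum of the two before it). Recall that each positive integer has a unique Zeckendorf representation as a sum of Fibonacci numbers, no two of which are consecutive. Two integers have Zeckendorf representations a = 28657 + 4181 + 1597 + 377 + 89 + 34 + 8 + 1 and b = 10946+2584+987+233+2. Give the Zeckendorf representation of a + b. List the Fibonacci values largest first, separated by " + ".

The two numbers are 34944 and 14752, so their sum is 49696.
Repeatedly subtract the largest Fibonacci number that fits:
46368 ≤ 49696 < 75025, so take 46368; remainder 3328
2584 ≤ 3328 < 4181, so take 2584; remainder 744
610 ≤ 744 < 987, so take 610; remainder 134
89 ≤ 134 < 144, so take 89; remainder 45
34 ≤ 45 < 55, so take 34; remainder 11
8 ≤ 11 < 13, so take 8; remainder 3
3 ≤ 3 < 5, so take 3; remainder 0

46368 + 2584 + 610 + 89 + 34 + 8 + 3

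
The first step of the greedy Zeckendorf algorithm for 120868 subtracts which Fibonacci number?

75025 ≤ 120868 < 121393, so the largest Fibonacci number not exceeding 120868 is 75025.

75025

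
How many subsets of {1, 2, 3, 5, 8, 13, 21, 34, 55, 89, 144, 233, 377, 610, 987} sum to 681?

Starting from the Zeckendorf form and repeatedly splitting a term F_k into F_{k−1} + F_{k−2} (when neither is already used) reaches every representation.
681 = 610+55+13+3 = 610+55+13+2+1 = 610+55+8+5+3 = … (21 more), for 24 in all.

24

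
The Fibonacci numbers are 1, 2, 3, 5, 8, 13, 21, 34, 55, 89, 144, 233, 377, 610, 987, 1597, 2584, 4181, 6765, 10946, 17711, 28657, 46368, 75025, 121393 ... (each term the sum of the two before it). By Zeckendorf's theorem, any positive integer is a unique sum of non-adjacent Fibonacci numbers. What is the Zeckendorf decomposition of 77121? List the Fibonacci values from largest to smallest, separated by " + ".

77121 − 75025 = 2096
2096 − 1597 = 499
499 − 377 = 122
122 − 89 = 33
33 − 21 = 12
12 − 8 = 4
4 − 3 = 1
1 − 1 = 0
So 77121 = 75025 + 1597 + 377 + 89 + 21 + 8 + 3 + 1, with no two terms consecutive in the sequence.

75025 + 1597 + 377 + 89 + 21 + 8 + 3 + 1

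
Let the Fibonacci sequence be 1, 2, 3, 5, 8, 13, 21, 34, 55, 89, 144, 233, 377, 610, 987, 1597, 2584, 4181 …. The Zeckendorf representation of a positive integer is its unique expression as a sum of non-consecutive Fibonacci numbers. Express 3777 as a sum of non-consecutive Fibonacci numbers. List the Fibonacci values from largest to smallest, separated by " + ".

2584 + 987 + 144 + 55 + 5 + 2

Greedily peel off the largest Fibonacci term at each step:
subtract 2584 from 3777: 1193 remains
subtract 987 from 1193: 206 remains
subtract 144 from 206: 62 remains
subtract 55 from 62: 7 remains
subtract 5 from 7: 2 remains
subtract 2 from 2: 0 remains
So 3777 = 2584 + 987 + 144 + 55 + 5 + 2, with no two terms consecutive in the sequence.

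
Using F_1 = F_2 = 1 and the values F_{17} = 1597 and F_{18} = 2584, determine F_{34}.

By the doubling identity F_{2k} = F_k(2F_{k+1} − F_k): F_{34} = 1597·(2·2584 − 1597) = 1597·3571 = 5702887.

5702887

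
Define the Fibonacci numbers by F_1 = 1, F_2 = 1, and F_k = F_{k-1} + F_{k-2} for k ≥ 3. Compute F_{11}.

Iterating the recurrence up to F_{3} = 2 and F_{2} = 1:
F_{4} = F_{3} + F_{2} = 2 + 1 = 3
F_{5} = F_{4} + F_{3} = 3 + 2 = 5
F_{6} = F_{5} + F_{4} = 5 + 3 = 8
F_{7} = F_{6} + F_{5} = 8 + 5 = 13
F_{8} = F_{7} + F_{6} = 13 + 8 = 21
F_{9} = F_{8} + F_{7} = 21 + 13 = 34
F_{10} = F_{9} + F_{8} = 34 + 21 = 55
F_{11} = F_{10} + F_{9} = 55 + 34 = 89

89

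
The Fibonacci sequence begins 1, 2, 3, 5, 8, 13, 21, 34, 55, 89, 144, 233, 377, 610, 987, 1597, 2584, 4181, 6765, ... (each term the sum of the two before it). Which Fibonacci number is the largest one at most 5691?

4181

4181 ≤ 5691 < 6765, so the largest Fibonacci number not exceeding 5691 is 4181.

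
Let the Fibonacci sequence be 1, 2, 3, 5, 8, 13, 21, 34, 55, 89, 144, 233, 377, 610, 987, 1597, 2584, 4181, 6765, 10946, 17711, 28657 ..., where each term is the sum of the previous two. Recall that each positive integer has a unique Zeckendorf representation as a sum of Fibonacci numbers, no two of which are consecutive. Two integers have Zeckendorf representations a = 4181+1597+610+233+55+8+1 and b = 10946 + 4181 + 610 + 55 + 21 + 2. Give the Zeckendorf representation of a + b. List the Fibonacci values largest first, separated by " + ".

The two numbers are 6685 and 15815, so their sum is 22500.
Greedy algorithm:
22500 − 17711 = 4789
4789 − 4181 = 608
608 − 377 = 231
231 − 144 = 87
87 − 55 = 32
32 − 21 = 11
11 − 8 = 3
3 − 3 = 0

17711 + 4181 + 377 + 144 + 55 + 21 + 8 + 3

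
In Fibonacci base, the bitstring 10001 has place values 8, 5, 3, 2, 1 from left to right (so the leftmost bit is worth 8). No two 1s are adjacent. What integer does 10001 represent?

9

Summing the place values of the 1 bits: 8 + 1 = 9.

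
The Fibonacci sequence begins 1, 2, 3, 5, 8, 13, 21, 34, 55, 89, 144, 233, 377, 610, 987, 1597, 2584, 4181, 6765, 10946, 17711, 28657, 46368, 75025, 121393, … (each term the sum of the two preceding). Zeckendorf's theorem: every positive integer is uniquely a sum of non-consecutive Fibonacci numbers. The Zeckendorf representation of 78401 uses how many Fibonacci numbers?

take 75025 (≤ 78401); 78401 − 75025 = 3376
take 2584 (≤ 3376); 3376 − 2584 = 792
take 610 (≤ 792); 792 − 610 = 182
take 144 (≤ 182); 182 − 144 = 38
take 34 (≤ 38); 38 − 34 = 4
take 3 (≤ 4); 4 − 3 = 1
take 1 (≤ 1); 1 − 1 = 0
78401 = 75025 + 2584 + 610 + 144 + 34 + 3 + 1, which has 7 terms.

7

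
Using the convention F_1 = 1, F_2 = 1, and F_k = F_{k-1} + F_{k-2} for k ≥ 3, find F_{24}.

Iterating the recurrence up to F_{16} = 987 and F_{15} = 610:
F_{17} = F_{16} + F_{15} = 987 + 610 = 1597
F_{18} = F_{17} + F_{16} = 1597 + 987 = 2584
F_{19} = F_{18} + F_{17} = 2584 + 1597 = 4181
F_{20} = F_{19} + F_{18} = 4181 + 2584 = 6765
F_{21} = F_{20} + F_{19} = 6765 + 4181 = 10946
F_{22} = F_{21} + F_{20} = 10946 + 6765 = 17711
F_{23} = F_{22} + F_{21} = 17711 + 10946 = 28657
F_{24} = F_{23} + F_{22} = 28657 + 17711 = 46368

46368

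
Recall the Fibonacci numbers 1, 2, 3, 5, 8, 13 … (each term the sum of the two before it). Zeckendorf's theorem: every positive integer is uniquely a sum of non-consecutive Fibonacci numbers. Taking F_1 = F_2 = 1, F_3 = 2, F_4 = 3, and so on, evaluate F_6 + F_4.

11

F_6 + F_4 = 8 + 3 = 11.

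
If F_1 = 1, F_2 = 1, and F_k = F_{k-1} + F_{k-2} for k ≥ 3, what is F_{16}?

987

Iterating the recurrence up to F_{10} = 55 and F_{9} = 34:
F_{11} = F_{10} + F_{9} = 55 + 34 = 89
F_{12} = F_{11} + F_{10} = 89 + 55 = 144
F_{13} = F_{12} + F_{11} = 144 + 89 = 233
F_{14} = F_{13} + F_{12} = 233 + 144 = 377
F_{15} = F_{14} + F_{13} = 377 + 233 = 610
F_{16} = F_{15} + F_{14} = 610 + 377 = 987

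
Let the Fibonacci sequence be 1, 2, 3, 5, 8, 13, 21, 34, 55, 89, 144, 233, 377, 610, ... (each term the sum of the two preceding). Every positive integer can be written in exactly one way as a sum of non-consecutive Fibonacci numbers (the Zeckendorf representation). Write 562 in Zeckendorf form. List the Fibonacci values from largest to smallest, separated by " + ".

377 + 144 + 34 + 5 + 2

562 − 377 = 185
185 − 144 = 41
41 − 34 = 7
7 − 5 = 2
2 − 2 = 0
So 562 = 377 + 144 + 34 + 5 + 2, with no two terms consecutive in the sequence.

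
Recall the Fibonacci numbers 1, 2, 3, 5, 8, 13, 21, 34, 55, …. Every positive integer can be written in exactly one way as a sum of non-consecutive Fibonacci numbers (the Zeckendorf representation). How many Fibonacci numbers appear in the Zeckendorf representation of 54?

take 34 (≤ 54); 54 − 34 = 20
take 13 (≤ 20); 20 − 13 = 7
take 5 (≤ 7); 7 − 5 = 2
take 2 (≤ 2); 2 − 2 = 0
54 = 34 + 13 + 5 + 2, which has 4 terms.

4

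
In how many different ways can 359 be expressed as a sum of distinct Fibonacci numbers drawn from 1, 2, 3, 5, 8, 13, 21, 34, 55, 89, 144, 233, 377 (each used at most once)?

359 = 233+89+34+3 = 233+89+34+2+1 = 233+89+21+13+3 = 233+89+21+13+2+1 = 233+89+21+8+5+3 = … (9 more), for 14 in all.

14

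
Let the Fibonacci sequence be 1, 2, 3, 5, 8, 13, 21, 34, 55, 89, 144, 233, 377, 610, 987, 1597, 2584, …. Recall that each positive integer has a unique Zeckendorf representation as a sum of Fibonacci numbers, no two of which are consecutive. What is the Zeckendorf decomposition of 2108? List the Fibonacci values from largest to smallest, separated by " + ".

take 1597 (≤ 2108); 2108 − 1597 = 511
take 377 (≤ 511); 511 − 377 = 134
take 89 (≤ 134); 134 − 89 = 45
take 34 (≤ 45); 45 − 34 = 11
take 8 (≤ 11); 11 − 8 = 3
take 3 (≤ 3); 3 − 3 = 0
So 2108 = 1597 + 377 + 89 + 34 + 8 + 3, with no two terms consecutive in the sequence.

1597 + 377 + 89 + 34 + 8 + 3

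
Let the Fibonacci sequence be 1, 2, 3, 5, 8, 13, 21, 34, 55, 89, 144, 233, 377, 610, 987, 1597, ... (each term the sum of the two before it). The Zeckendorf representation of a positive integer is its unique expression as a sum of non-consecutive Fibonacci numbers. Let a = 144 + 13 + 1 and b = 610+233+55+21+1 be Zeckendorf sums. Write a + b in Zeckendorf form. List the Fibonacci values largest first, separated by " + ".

987 + 89 + 2

The two numbers are 158 and 920, so their sum is 1078.
1078: greatest Fibonacci not exceeding it is 987, leaving 91
91: greatest Fibonacci not exceeding it is 89, leaving 2
2: greatest Fibonacci not exceeding it is 2, leaving 0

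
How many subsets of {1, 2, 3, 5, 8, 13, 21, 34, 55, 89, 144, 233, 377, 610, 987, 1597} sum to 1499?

9

Each representation comes from the Zeckendorf form by replacing some F_k with F_{k−1} + F_{k−2} where possible.
1499 = 987+377+89+34+8+3+1 = 987+377+89+21+13+8+3+1 = 987+233+144+89+34+8+3+1 = … (6 more), for 9 in all.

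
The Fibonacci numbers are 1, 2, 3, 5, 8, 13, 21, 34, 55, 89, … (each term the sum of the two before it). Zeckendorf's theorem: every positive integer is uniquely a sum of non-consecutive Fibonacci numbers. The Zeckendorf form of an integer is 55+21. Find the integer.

55+21 = 76.

76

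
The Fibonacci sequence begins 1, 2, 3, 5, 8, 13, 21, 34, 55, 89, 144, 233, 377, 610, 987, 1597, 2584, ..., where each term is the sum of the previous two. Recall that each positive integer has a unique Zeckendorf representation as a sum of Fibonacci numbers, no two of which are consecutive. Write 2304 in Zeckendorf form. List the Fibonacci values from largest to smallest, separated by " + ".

1597 + 610 + 89 + 8

Greedily peel off the largest Fibonacci term at each step:
subtract 1597 from 2304: 707 remains
subtract 610 from 707: 97 remains
subtract 89 from 97: 8 remains
subtract 8 from 8: 0 remains
So 2304 = 1597 + 610 + 89 + 8, with no two terms consecutive in the sequence.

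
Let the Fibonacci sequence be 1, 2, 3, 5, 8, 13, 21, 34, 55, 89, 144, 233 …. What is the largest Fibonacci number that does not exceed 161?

144

144 ≤ 161 < 233, so the largest Fibonacci number not exceeding 161 is 144.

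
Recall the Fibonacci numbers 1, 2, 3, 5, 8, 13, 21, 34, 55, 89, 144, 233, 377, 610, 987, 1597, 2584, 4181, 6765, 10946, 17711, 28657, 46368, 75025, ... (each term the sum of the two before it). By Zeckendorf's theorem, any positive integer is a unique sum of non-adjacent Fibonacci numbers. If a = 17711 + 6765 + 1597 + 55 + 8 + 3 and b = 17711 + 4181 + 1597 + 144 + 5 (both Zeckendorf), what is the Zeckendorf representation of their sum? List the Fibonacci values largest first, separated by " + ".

The two numbers are 26139 and 23638, so their sum is 49777.
49777: greatest Fibonacci not exceeding it is 46368, leaving 3409
3409: greatest Fibonacci not exceeding it is 2584, leaving 825
825: greatest Fibonacci not exceeding it is 610, leaving 215
215: greatest Fibonacci not exceeding it is 144, leaving 71
71: greatest Fibonacci not exceeding it is 55, leaving 16
16: greatest Fibonacci not exceeding it is 13, leaving 3
3: greatest Fibonacci not exceeding it is 3, leaving 0

46368 + 2584 + 610 + 144 + 55 + 13 + 3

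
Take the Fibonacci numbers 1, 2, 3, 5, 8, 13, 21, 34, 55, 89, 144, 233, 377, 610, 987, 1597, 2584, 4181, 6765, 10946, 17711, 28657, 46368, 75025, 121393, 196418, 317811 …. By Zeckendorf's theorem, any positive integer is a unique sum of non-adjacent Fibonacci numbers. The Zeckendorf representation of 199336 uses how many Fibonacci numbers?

7

Repeatedly subtract the largest Fibonacci number that fits:
199336 − 196418 = 2918
2918 − 2584 = 334
334 − 233 = 101
101 − 89 = 12
12 − 8 = 4
4 − 3 = 1
1 − 1 = 0
199336 = 196418 + 2584 + 233 + 89 + 8 + 3 + 1, which has 7 terms.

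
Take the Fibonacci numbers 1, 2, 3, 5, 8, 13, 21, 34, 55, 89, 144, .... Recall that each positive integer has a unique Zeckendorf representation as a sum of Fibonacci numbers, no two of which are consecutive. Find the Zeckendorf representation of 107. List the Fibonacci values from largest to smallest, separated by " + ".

take 89 (≤ 107); 107 − 89 = 18
take 13 (≤ 18); 18 − 13 = 5
take 5 (≤ 5); 5 − 5 = 0
So 107 = 89 + 13 + 5, with no two terms consecutive in the sequence.

89 + 13 + 5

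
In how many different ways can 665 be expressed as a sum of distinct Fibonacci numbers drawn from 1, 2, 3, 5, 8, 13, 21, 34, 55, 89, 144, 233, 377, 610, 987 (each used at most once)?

665 = 610+55 = 610+34+21 = 377+233+55 = 610+34+13+8 = 377+233+34+21 = … (10 more), for 15 in all.

15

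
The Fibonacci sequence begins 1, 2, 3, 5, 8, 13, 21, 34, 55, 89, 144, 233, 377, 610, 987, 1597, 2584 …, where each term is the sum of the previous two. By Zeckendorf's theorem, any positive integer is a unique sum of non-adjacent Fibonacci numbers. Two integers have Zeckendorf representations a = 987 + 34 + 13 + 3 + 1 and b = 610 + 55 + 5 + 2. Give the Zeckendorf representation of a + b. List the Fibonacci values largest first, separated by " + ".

The two numbers are 1038 and 672, so their sum is 1710.
take 1597 (≤ 1710); 1710 − 1597 = 113
take 89 (≤ 113); 113 − 89 = 24
take 21 (≤ 24); 24 − 21 = 3
take 3 (≤ 3); 3 − 3 = 0

1597 + 89 + 21 + 3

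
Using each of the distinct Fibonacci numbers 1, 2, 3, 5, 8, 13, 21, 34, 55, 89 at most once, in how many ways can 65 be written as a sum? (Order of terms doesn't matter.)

Starting from the Zeckendorf form and repeatedly splitting a term F_k into F_{k−1} + F_{k−2} (when neither is already used) reaches every representation.
65 = 55+8+2 = 55+5+3+2 = 34+21+8+2 = … (2 more), for 5 in all.

5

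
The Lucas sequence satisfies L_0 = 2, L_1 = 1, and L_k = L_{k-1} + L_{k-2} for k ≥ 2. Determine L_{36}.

Iterating the recurrence up to L_{29} = 1149851 and L_{28} = 710647:
L_{30} = L_{29} + L_{28} = 1149851 + 710647 = 1860498
L_{31} = L_{30} + L_{29} = 1860498 + 1149851 = 3010349
L_{32} = L_{31} + L_{30} = 3010349 + 1860498 = 4870847
L_{33} = L_{32} + L_{31} = 4870847 + 3010349 = 7881196
L_{34} = L_{33} + L_{32} = 7881196 + 4870847 = 12752043
L_{35} = L_{34} + L_{33} = 12752043 + 7881196 = 20633239
L_{36} = L_{35} + L_{34} = 20633239 + 12752043 = 33385282

33385282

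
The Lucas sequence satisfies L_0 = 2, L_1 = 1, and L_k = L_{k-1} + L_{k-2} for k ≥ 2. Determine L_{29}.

Iterating the recurrence up to L_{22} = 39603 and L_{21} = 24476:
L_{23} = L_{22} + L_{21} = 39603 + 24476 = 64079
L_{24} = L_{23} + L_{22} = 64079 + 39603 = 103682
L_{25} = L_{24} + L_{23} = 103682 + 64079 = 167761
L_{26} = L_{25} + L_{24} = 167761 + 103682 = 271443
L_{27} = L_{26} + L_{25} = 271443 + 167761 = 439204
L_{28} = L_{27} + L_{26} = 439204 + 271443 = 710647
L_{29} = L_{28} + L_{27} = 710647 + 439204 = 1149851

1149851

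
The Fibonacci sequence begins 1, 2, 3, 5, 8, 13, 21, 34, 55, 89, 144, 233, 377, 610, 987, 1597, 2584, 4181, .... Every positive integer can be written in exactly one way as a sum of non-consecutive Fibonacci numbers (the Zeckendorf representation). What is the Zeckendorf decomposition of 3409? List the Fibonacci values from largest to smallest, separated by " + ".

2584 + 610 + 144 + 55 + 13 + 3

subtract 2584 from 3409: 825 remains
subtract 610 from 825: 215 remains
subtract 144 from 215: 71 remains
subtract 55 from 71: 16 remains
subtract 13 from 16: 3 remains
subtract 3 from 3: 0 remains
So 3409 = 2584 + 610 + 144 + 55 + 13 + 3, with no two terms consecutive in the sequence.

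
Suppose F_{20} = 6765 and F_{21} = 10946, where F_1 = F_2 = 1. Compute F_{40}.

By the doubling identity F_{2k} = F_k(2F_{k+1} − F_k): F_{40} = 6765·(2·10946 − 6765) = 6765·15127 = 102334155.

102334155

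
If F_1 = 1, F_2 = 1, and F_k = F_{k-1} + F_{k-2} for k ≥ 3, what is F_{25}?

75025

Iterating the recurrence up to F_{21} = 10946 and F_{20} = 6765:
F_{22} = F_{21} + F_{20} = 10946 + 6765 = 17711
F_{23} = F_{22} + F_{21} = 17711 + 10946 = 28657
F_{24} = F_{23} + F_{22} = 28657 + 17711 = 46368
F_{25} = F_{24} + F_{23} = 46368 + 28657 = 75025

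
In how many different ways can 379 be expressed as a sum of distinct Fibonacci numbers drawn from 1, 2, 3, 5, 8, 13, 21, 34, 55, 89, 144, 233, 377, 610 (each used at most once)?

Starting from the Zeckendorf form and repeatedly splitting a term F_k into F_{k−1} + F_{k−2} (when neither is already used) reaches every representation.
379 = 377+2 = 233+144+2 = 233+89+55+2 = … (3 more), for 6 in all.

6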